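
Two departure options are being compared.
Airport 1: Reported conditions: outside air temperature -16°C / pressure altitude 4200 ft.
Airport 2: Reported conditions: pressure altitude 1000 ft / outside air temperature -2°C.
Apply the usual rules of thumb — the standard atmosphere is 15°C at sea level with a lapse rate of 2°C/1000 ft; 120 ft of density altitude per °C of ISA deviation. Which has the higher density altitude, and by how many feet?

Airport 1: ISA temp = 6.6°C, deviation -22.6°C, DA = 4200 + 120 × (-22.6) = 1488 ft.
Airport 2: ISA temp = 13°C, deviation -15°C, DA = 1000 + 120 × (-15) = -800 ft.
Airport 1 is higher by 1488 − (-800) = 2288 ft.

Airport 1 by 2288 ft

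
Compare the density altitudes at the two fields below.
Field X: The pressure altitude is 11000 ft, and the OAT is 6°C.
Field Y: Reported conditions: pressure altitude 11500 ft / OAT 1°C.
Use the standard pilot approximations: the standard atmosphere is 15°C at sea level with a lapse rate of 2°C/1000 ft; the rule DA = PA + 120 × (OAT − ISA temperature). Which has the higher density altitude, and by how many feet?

Field X: ISA temp = -7°C, deviation +13°C, DA = 11000 + 120 × 13 = 12560 ft.
Field Y: ISA temp = -8°C, deviation +9°C, DA = 11500 + 120 × 9 = 12580 ft.
Field Y is higher by 12580 − 12560 = 20 ft.

Field Y by 20 ft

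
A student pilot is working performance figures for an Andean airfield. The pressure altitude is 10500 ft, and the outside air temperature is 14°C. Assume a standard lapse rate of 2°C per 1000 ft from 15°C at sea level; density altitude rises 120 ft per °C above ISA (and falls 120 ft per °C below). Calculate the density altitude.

ISA temperature at 10500 ft = 15 − 2 × (10500/1000) = -6°C.
ISA deviation = 14 − (-6) = +20°C.
Density altitude = 10500 + 120 × (20) = 10500 + (+2400) = 12900 ft.

12900 ft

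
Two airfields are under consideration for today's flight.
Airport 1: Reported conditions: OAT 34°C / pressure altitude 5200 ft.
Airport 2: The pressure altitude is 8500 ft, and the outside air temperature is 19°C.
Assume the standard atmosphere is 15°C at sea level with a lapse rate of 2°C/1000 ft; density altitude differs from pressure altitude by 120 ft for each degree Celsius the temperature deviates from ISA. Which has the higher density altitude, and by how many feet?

Airport 2 by 2292 ft

Airport 1: ISA temp = 4.6°C, deviation +29.4°C, DA = 5200 + 120 × 29.4 = 8728 ft.
Airport 2: ISA temp = -2°C, deviation +21°C, DA = 8500 + 120 × 21 = 11020 ft.
Airport 2 is higher by 11020 − 8728 = 2292 ft.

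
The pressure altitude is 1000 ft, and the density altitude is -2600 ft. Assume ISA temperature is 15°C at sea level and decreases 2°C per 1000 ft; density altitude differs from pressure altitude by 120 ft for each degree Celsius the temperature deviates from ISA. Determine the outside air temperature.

Density altitude − pressure altitude = -2600 − 1000 = -3600 ft.
At 120 ft/°C that is an ISA deviation of -3600/120 = -30°C.
ISA temperature at 1000 ft = 15 − 2 × (1000/1000) = 13°C.
OAT = ISA + deviation = 13 + (-30) = -17°C.

-17°C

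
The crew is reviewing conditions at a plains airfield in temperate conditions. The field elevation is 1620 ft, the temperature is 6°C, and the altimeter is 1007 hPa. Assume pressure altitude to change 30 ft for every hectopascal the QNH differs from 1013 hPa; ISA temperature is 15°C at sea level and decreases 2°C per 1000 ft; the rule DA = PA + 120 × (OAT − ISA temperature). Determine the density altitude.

Pressure altitude = 1620 + (1013 − 1007) × 30 = 1620 + (+180) = 1800 ft.
ISA temperature at 1800 ft = 15 − 2 × (1800/1000) = 11.4°C.
ISA deviation = 6 − 11.4 = -5.4°C.
Density altitude = 1800 + 120 × (-5.4) = 1152 ft.

1152 ft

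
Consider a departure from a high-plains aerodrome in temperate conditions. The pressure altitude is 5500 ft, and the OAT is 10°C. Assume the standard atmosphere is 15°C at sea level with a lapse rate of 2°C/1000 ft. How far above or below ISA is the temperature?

ISA temperature at 5500 ft = 15 − 2 × (5500/1000) = 4°C.
Deviation = OAT − ISA = 10 − 4 = +6°C.

ISA+6°C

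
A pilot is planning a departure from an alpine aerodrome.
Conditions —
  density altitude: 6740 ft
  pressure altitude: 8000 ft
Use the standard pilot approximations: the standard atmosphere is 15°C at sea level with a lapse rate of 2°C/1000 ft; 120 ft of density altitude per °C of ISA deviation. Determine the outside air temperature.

-11.5°C

Density altitude − pressure altitude = 6740 − 8000 = -1260 ft.
At 120 ft/°C that is an ISA deviation of -1260/120 = -10.5°C.
ISA temperature at 8000 ft = 15 − 2 × (8000/1000) = -1°C.
OAT = ISA + deviation = -1 + (-10.5) = -11.5°C.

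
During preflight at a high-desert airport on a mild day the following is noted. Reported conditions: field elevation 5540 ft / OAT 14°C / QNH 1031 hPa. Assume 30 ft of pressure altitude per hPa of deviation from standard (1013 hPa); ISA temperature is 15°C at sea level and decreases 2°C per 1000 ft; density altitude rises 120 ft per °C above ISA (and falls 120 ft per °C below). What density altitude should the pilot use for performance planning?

Pressure altitude = 5540 + (1013 − 1031) × 30 = 5540 + (-540) = 5000 ft.
ISA temperature at 5000 ft = 15 − 2 × (5000/1000) = 5°C.
ISA deviation = 14 − 5 = +9°C.
Density altitude = 5000 + 120 × (9) = 6080 ft.

6080 ft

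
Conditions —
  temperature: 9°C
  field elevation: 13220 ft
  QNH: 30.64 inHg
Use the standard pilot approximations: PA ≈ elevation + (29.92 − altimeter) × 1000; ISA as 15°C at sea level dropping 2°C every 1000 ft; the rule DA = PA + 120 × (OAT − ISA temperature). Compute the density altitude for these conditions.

Pressure altitude = 13220 + (29.92 − 30.64) × 1000 = 13220 + (-720) = 12500 ft.
ISA temperature at 12500 ft = 15 − 2 × (12500/1000) = -10°C.
ISA deviation = 9 − (-10) = +19°C.
Density altitude = 12500 + 120 × (19) = 14780 ft.

14780 ft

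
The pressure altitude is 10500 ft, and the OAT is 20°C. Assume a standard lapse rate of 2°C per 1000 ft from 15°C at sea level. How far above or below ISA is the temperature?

ISA+26°C

ISA temperature at 10500 ft = 15 − 2 × (10500/1000) = -6°C.
Deviation = OAT − ISA = 20 − (-6) = +26°C.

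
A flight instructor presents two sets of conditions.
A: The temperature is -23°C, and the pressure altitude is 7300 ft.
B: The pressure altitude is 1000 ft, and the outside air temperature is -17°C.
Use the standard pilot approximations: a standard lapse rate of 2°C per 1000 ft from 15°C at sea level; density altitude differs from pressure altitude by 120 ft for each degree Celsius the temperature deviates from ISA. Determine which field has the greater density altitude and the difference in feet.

A by 7092 ft

A: ISA temp = 0.4°C, deviation -23.4°C, DA = 7300 + 120 × (-23.4) = 4492 ft.
B: ISA temp = 13°C, deviation -30°C, DA = 1000 + 120 × (-30) = -2600 ft.
A is higher by 4492 − (-2600) = 7092 ft.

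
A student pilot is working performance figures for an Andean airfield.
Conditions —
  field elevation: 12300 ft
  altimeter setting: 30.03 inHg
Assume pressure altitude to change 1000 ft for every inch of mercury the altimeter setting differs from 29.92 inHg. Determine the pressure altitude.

12190 ft

Pressure correction = (29.92 − 30.03) × 1000 = -110 ft.
Pressure altitude = 12300 + (-110) = 12190 ft.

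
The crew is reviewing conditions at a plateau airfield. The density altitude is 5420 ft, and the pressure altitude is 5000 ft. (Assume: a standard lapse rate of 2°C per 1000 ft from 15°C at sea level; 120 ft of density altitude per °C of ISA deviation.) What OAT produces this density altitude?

8.5°C

Density altitude − pressure altitude = 5420 − 5000 = +420 ft.
At 120 ft/°C that is an ISA deviation of 420/120 = +3.5°C.
ISA temperature at 5000 ft = 15 − 2 × (5000/1000) = 5°C.
OAT = ISA + deviation = 5 + (+3.5) = 8.5°C.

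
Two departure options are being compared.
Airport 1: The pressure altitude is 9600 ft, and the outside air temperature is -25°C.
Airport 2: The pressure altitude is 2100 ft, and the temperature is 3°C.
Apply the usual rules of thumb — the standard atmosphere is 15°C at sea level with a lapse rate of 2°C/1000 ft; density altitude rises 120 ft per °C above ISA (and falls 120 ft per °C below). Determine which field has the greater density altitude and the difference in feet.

Airport 1: ISA temp = -4.2°C, deviation -20.8°C, DA = 9600 + 120 × (-20.8) = 7104 ft.
Airport 2: ISA temp = 10.8°C, deviation -7.8°C, DA = 2100 + 120 × (-7.8) = 1164 ft.
Airport 1 is higher by 7104 − 1164 = 5940 ft.

Airport 1 by 5940 ft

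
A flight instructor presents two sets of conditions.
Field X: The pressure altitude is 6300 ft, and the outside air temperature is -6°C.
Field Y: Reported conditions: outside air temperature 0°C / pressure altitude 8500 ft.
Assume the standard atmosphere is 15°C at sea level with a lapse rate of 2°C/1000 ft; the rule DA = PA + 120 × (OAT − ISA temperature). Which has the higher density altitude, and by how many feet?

Field X: ISA temp = 2.4°C, deviation -8.4°C, DA = 6300 + 120 × (-8.4) = 5292 ft.
Field Y: ISA temp = -2°C, deviation +2°C, DA = 8500 + 120 × 2 = 8740 ft.
Field Y is higher by 8740 − 5292 = 3448 ft.

Field Y by 3448 ft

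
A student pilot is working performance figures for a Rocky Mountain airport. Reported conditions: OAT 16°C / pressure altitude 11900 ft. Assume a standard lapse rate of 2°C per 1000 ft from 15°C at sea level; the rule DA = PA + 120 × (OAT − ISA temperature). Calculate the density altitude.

ISA temperature at 11900 ft = 15 − 2 × (11900/1000) = -8.8°C.
ISA deviation = 16 − (-8.8) = +24.8°C.
Density altitude = 11900 + 120 × (24.8) = 11900 + (+2976) = 14876 ft.

14876 ft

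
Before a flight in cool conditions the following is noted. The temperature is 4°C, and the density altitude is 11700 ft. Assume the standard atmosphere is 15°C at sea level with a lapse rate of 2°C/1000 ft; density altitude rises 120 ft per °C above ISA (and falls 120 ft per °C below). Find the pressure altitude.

10500 ft

DA = PA + 120 × (OAT − (15 − 2·PA/1000)) = PA + 120·OAT − 1800 + 0.24·PA = 1.24·PA + 120·OAT − 1800.
So 1.24·PA = 11700 − 120 × 4 + 1800 = 13020.
PA = 13020 / 1.24 = 10500 ft.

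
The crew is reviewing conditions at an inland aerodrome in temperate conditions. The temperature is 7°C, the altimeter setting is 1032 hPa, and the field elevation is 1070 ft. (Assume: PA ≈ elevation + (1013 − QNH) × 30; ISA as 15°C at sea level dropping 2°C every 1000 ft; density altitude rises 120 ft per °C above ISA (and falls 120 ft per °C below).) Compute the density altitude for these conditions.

-340 ft

Pressure altitude = 1070 + (1013 − 1032) × 30 = 1070 + (-570) = 500 ft.
ISA temperature at 500 ft = 15 − 2 × (500/1000) = 14°C.
ISA deviation = 7 − 14 = -7°C.
Density altitude = 500 + 120 × (-7) = -340 ft.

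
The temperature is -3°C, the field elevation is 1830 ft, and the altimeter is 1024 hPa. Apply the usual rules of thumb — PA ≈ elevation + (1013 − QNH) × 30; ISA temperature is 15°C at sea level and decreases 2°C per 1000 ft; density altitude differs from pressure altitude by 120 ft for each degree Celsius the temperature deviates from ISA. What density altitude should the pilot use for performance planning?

Pressure altitude = 1830 + (1013 − 1024) × 30 = 1830 + (-330) = 1500 ft.
ISA temperature at 1500 ft = 15 − 2 × (1500/1000) = 12°C.
ISA deviation = -3 − 12 = -15°C.
Density altitude = 1500 + 120 × (-15) = -300 ft.

-300 ft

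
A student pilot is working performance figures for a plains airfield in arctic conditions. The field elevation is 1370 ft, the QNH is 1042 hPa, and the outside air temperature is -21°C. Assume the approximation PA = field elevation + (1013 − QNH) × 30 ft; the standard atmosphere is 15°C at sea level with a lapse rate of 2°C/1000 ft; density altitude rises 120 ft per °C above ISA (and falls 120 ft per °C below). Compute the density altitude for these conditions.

-3700 ft

Pressure altitude = 1370 + (1013 − 1042) × 30 = 1370 + (-870) = 500 ft.
ISA temperature at 500 ft = 15 − 2 × (500/1000) = 14°C.
ISA deviation = -21 − 14 = -35°C.
Density altitude = 500 + 120 × (-35) = -3700 ft.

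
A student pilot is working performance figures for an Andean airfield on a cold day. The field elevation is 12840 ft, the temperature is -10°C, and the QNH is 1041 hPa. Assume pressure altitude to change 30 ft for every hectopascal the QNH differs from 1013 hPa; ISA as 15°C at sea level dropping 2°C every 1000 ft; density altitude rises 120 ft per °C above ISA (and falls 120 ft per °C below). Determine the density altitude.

Pressure altitude = 12840 + (1013 − 1041) × 30 = 12840 + (-840) = 12000 ft.
ISA temperature at 12000 ft = 15 − 2 × (12000/1000) = -9°C.
ISA deviation = -10 − (-9) = -1°C.
Density altitude = 12000 + 120 × (-1) = 11880 ft.

11880 ft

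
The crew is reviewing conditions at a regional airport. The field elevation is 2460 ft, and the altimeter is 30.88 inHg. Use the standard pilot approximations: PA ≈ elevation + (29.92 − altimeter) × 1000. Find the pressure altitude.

Pressure correction = (29.92 − 30.88) × 1000 = -960 ft.
Pressure altitude = 2460 + (-960) = 1500 ft.

1500 ft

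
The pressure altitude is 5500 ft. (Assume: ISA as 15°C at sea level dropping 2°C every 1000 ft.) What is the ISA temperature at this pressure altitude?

4°C

ISA temperature = 15 − 2 × (5500/1000) = 15 − 11 = 4°C.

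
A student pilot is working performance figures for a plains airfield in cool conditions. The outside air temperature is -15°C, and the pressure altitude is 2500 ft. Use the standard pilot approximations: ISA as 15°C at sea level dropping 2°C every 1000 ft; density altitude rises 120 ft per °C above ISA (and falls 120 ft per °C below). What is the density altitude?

ISA temperature at 2500 ft = 15 − 2 × (2500/1000) = 10°C.
ISA deviation = -15 − 10 = -25°C.
Density altitude = 2500 + 120 × (-25) = 2500 + (-3000) = -500 ft.

-500 ft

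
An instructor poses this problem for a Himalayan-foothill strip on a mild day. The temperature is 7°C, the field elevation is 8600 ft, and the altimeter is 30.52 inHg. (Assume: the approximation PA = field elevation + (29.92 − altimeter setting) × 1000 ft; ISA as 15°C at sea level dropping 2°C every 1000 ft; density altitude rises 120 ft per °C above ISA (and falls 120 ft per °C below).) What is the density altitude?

8960 ft

Pressure altitude = 8600 + (29.92 − 30.52) × 1000 = 8600 + (-600) = 8000 ft.
ISA temperature at 8000 ft = 15 − 2 × (8000/1000) = -1°C.
ISA deviation = 7 − (-1) = +8°C.
Density altitude = 8000 + 120 × (8) = 8960 ft.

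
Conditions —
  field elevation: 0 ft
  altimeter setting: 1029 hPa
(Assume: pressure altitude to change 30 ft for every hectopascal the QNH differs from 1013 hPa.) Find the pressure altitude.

Pressure correction = (1013 − 1029) × 30 = -480 ft.
Pressure altitude = 0 + (-480) = -480 ft.

-480 ft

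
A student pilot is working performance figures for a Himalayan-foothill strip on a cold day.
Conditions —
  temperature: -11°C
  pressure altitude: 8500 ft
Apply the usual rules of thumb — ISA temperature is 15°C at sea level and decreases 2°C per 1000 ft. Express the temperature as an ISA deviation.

ISA temperature at 8500 ft = 15 − 2 × (8500/1000) = -2°C.
Deviation = OAT − ISA = -11 − (-2) = -9°C.

ISA-9°C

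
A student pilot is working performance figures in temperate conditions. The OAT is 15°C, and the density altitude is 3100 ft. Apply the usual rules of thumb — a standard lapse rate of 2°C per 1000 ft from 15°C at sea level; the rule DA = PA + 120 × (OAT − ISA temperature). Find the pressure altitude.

2500 ft

DA = PA + 120 × (OAT − (15 − 2·PA/1000)) = PA + 120·OAT − 1800 + 0.24·PA = 1.24·PA + 120·OAT − 1800.
So 1.24·PA = 3100 − 120 × 15 + 1800 = 3100.
PA = 3100 / 1.24 = 2500 ft.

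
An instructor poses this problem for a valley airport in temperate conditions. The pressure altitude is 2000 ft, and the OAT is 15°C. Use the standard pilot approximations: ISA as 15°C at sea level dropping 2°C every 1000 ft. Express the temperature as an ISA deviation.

ISA temperature at 2000 ft = 15 − 2 × (2000/1000) = 11°C.
Deviation = OAT − ISA = 15 − 11 = +4°C.

ISA+4°C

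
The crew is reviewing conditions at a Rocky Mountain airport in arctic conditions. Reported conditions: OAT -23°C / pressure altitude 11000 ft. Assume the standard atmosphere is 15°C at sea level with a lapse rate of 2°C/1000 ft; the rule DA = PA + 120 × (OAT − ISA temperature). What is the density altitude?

ISA temperature at 11000 ft = 15 − 2 × (11000/1000) = -7°C.
ISA deviation = -23 − (-7) = -16°C.
Density altitude = 11000 + 120 × (-16) = 11000 + (-1920) = 9080 ft.

9080 ft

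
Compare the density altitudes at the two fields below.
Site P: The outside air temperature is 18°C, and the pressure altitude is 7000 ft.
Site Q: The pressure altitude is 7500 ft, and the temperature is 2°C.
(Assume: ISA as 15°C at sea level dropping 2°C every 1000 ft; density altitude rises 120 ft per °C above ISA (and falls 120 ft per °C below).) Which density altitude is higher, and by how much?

Site P: ISA temp = 1°C, deviation +17°C, DA = 7000 + 120 × 17 = 9040 ft.
Site Q: ISA temp = 0°C, deviation +2°C, DA = 7500 + 120 × 2 = 7740 ft.
Site P is higher by 9040 − 7740 = 1300 ft.

Site P by 1300 ft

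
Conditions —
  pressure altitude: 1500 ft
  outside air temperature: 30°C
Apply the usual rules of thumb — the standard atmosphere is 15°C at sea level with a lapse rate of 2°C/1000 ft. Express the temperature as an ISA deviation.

ISA temperature at 1500 ft = 15 − 2 × (1500/1000) = 12°C.
Deviation = OAT − ISA = 30 − 12 = +18°C.

ISA+18°C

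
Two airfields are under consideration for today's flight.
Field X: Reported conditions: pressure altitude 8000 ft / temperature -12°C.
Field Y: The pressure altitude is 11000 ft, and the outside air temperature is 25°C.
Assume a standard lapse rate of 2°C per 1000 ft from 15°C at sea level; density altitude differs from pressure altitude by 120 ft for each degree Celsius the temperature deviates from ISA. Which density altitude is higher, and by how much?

Field Y by 8160 ft

Field X: ISA temp = -1°C, deviation -11°C, DA = 8000 + 120 × (-11) = 6680 ft.
Field Y: ISA temp = -7°C, deviation +32°C, DA = 11000 + 120 × 32 = 14840 ft.
Field Y is higher by 14840 − 6680 = 8160 ft.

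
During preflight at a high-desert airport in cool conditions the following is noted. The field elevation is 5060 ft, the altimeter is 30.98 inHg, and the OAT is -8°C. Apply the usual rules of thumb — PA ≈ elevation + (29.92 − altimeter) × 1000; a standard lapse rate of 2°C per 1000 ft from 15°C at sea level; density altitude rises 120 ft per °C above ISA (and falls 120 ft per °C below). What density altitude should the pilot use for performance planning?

Pressure altitude = 5060 + (29.92 − 30.98) × 1000 = 5060 + (-1060) = 4000 ft.
ISA temperature at 4000 ft = 15 − 2 × (4000/1000) = 7°C.
ISA deviation = -8 − 7 = -15°C.
Density altitude = 4000 + 120 × (-15) = 2200 ft.

2200 ft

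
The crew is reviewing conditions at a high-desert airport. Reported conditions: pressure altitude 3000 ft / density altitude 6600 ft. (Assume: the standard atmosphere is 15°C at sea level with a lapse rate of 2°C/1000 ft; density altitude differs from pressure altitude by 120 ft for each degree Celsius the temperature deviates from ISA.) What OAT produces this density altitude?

39°C

Density altitude − pressure altitude = 6600 − 3000 = +3600 ft.
At 120 ft/°C that is an ISA deviation of 3600/120 = +30°C.
ISA temperature at 3000 ft = 15 − 2 × (3000/1000) = 9°C.
OAT = ISA + deviation = 9 + (+30) = 39°C.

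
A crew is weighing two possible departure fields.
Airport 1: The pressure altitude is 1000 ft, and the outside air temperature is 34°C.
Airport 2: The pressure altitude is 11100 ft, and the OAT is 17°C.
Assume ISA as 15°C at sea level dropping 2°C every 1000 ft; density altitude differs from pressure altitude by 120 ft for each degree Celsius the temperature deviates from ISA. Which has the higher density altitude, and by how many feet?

Airport 1: ISA temp = 13°C, deviation +21°C, DA = 1000 + 120 × 21 = 3520 ft.
Airport 2: ISA temp = -7.2°C, deviation +24.2°C, DA = 11100 + 120 × 24.2 = 14004 ft.
Airport 2 is higher by 14004 − 3520 = 10484 ft.

Airport 2 by 10484 ft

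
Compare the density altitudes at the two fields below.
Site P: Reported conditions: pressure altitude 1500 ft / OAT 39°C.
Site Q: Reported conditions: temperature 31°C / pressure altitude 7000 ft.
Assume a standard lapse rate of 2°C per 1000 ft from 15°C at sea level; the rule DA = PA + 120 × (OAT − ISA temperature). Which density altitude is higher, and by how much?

Site P: ISA temp = 12°C, deviation +27°C, DA = 1500 + 120 × 27 = 4740 ft.
Site Q: ISA temp = 1°C, deviation +30°C, DA = 7000 + 120 × 30 = 10600 ft.
Site Q is higher by 10600 − 4740 = 5860 ft.

Site Q by 5860 ft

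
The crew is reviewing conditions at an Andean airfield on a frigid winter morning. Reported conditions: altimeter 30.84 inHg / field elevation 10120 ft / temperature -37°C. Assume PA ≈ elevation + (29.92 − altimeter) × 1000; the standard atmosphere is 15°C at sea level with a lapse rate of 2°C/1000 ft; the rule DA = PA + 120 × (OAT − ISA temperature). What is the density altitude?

Pressure altitude = 10120 + (29.92 − 30.84) × 1000 = 10120 + (-920) = 9200 ft.
ISA temperature at 9200 ft = 15 − 2 × (9200/1000) = -3.4°C.
ISA deviation = -37 − (-3.4) = -33.6°C.
Density altitude = 9200 + 120 × (-33.6) = 5168 ft.

5168 ft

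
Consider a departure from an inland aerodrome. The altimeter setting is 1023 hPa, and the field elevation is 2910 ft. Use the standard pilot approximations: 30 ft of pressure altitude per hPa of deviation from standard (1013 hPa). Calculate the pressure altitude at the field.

2610 ft

Pressure correction = (1013 − 1023) × 30 = -300 ft.
Pressure altitude = 2910 + (-300) = 2610 ft.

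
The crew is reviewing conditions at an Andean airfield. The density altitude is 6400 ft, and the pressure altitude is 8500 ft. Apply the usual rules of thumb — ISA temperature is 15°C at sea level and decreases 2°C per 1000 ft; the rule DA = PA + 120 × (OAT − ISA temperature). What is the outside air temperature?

Density altitude − pressure altitude = 6400 − 8500 = -2100 ft.
At 120 ft/°C that is an ISA deviation of -2100/120 = -17.5°C.
ISA temperature at 8500 ft = 15 − 2 × (8500/1000) = -2°C.
OAT = ISA + deviation = -2 + (-17.5) = -19.5°C.

-19.5°C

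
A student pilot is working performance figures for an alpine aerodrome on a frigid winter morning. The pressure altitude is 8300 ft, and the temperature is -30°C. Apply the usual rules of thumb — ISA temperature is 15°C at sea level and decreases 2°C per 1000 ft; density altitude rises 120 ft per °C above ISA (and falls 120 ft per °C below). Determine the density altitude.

ISA temperature at 8300 ft = 15 − 2 × (8300/1000) = -1.6°C.
ISA deviation = -30 − (-1.6) = -28.4°C.
Density altitude = 8300 + 120 × (-28.4) = 8300 + (-3408) = 4892 ft.

4892 ft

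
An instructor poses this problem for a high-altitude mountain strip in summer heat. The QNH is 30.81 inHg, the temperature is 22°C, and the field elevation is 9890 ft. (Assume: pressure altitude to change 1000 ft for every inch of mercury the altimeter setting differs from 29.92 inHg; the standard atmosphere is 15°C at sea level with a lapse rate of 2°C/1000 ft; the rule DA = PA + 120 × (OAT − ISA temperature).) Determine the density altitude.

12000 ft

Pressure altitude = 9890 + (29.92 − 30.81) × 1000 = 9890 + (-890) = 9000 ft.
ISA temperature at 9000 ft = 15 − 2 × (9000/1000) = -3°C.
ISA deviation = 22 − (-3) = +25°C.
Density altitude = 9000 + 120 × (25) = 12000 ft.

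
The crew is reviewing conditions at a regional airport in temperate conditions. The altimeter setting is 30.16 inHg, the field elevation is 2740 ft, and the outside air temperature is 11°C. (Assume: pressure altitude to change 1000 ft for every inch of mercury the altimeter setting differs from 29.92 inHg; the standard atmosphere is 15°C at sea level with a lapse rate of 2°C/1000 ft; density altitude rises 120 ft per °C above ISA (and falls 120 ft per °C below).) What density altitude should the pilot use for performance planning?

Pressure altitude = 2740 + (29.92 − 30.16) × 1000 = 2740 + (-240) = 2500 ft.
ISA temperature at 2500 ft = 15 − 2 × (2500/1000) = 10°C.
ISA deviation = 11 − 10 = +1°C.
Density altitude = 2500 + 120 × (1) = 2620 ft.

2620 ft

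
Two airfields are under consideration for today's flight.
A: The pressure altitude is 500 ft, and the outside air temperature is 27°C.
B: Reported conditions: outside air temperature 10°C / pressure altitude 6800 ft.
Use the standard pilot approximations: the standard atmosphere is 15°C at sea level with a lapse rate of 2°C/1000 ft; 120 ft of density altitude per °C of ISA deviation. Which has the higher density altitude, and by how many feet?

A: ISA temp = 14°C, deviation +13°C, DA = 500 + 120 × 13 = 2060 ft.
B: ISA temp = 1.4°C, deviation +8.6°C, DA = 6800 + 120 × 8.6 = 7832 ft.
B is higher by 7832 − 2060 = 5772 ft.

B by 5772 ft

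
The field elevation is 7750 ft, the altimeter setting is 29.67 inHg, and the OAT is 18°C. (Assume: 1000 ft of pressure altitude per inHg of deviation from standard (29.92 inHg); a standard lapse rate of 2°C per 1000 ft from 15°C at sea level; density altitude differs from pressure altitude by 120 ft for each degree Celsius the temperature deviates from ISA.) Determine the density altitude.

Pressure altitude = 7750 + (29.92 − 29.67) × 1000 = 7750 + (+250) = 8000 ft.
ISA temperature at 8000 ft = 15 − 2 × (8000/1000) = -1°C.
ISA deviation = 18 − (-1) = +19°C.
Density altitude = 8000 + 120 × (19) = 10280 ft.

10280 ft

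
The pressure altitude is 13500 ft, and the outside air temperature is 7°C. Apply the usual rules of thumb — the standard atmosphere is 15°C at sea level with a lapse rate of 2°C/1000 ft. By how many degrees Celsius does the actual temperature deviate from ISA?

ISA temperature at 13500 ft = 15 − 2 × (13500/1000) = -12°C.
Deviation = OAT − ISA = 7 − (-12) = +19°C.

ISA+19°C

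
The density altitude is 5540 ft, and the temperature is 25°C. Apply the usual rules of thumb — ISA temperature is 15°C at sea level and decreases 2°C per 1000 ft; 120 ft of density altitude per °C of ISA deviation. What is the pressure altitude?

DA = PA + 120 × (OAT − (15 − 2·PA/1000)) = PA + 120·OAT − 1800 + 0.24·PA = 1.24·PA + 120·OAT − 1800.
So 1.24·PA = 5540 − 120 × 25 + 1800 = 4340.
PA = 4340 / 1.24 = 3500 ft.

3500 ft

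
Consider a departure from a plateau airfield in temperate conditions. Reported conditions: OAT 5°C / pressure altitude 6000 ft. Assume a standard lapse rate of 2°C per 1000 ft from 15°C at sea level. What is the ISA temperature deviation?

ISA+2°C

ISA temperature at 6000 ft = 15 − 2 × (6000/1000) = 3°C.
Deviation = OAT − ISA = 5 − 3 = +2°C.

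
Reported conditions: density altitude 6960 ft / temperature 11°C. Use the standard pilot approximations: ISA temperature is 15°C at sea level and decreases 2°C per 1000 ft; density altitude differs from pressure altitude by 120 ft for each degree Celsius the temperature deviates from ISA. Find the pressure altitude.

6000 ft

DA = PA + 120 × (OAT − (15 − 2·PA/1000)) = PA + 120·OAT − 1800 + 0.24·PA = 1.24·PA + 120·OAT − 1800.
So 1.24·PA = 6960 − 120 × 11 + 1800 = 7440.
PA = 7440 / 1.24 = 6000 ft.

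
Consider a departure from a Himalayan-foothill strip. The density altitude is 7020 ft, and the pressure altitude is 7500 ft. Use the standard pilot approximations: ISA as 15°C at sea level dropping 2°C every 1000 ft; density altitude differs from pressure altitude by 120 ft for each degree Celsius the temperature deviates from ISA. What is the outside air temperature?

Density altitude − pressure altitude = 7020 − 7500 = -480 ft.
At 120 ft/°C that is an ISA deviation of -480/120 = -4°C.
ISA temperature at 7500 ft = 15 − 2 × (7500/1000) = 0°C.
OAT = ISA + deviation = 0 + (-4) = -4°C.

-4°C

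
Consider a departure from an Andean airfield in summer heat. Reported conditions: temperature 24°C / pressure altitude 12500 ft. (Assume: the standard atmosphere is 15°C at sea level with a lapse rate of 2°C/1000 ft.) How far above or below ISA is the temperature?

ISA temperature at 12500 ft = 15 − 2 × (12500/1000) = -10°C.
Deviation = OAT − ISA = 24 − (-10) = +34°C.

ISA+34°C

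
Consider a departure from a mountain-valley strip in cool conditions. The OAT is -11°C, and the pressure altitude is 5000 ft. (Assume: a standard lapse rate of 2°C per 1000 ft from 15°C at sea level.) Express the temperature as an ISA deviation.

ISA temperature at 5000 ft = 15 − 2 × (5000/1000) = 5°C.
Deviation = OAT − ISA = -11 − 5 = -16°C.

ISA-16°C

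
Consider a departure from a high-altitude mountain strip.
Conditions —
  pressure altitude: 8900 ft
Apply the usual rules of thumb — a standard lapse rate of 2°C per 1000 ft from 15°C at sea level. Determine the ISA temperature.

-2.8°C

ISA temperature = 15 − 2 × (8900/1000) = 15 − 17.8 = -2.8°C.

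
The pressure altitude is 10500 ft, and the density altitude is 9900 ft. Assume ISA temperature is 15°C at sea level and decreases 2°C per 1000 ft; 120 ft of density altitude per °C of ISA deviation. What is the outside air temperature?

-11°C

Density altitude − pressure altitude = 9900 − 10500 = -600 ft.
At 120 ft/°C that is an ISA deviation of -600/120 = -5°C.
ISA temperature at 10500 ft = 15 − 2 × (10500/1000) = -6°C.
OAT = ISA + deviation = -6 + (-5) = -11°C.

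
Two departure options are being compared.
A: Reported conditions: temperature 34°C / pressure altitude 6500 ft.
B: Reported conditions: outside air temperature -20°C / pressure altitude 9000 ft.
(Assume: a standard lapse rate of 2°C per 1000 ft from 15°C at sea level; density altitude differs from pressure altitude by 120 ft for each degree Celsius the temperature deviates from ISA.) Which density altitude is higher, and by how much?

A by 3380 ft

A: ISA temp = 2°C, deviation +32°C, DA = 6500 + 120 × 32 = 10340 ft.
B: ISA temp = -3°C, deviation -17°C, DA = 9000 + 120 × (-17) = 6960 ft.
A is higher by 10340 − 6960 = 3380 ft.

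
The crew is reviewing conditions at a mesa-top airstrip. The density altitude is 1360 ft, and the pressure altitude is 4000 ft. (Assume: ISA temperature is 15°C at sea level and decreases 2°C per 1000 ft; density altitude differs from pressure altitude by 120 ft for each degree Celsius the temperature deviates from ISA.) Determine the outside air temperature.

-15°C

Density altitude − pressure altitude = 1360 − 4000 = -2640 ft.
At 120 ft/°C that is an ISA deviation of -2640/120 = -22°C.
ISA temperature at 4000 ft = 15 − 2 × (4000/1000) = 7°C.
OAT = ISA + deviation = 7 + (-22) = -15°C.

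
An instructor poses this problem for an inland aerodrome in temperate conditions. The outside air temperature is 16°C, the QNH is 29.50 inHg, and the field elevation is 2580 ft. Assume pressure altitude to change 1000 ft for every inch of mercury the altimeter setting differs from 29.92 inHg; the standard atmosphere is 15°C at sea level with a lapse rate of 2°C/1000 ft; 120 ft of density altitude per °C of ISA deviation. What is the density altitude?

Pressure altitude = 2580 + (29.92 − 29.50) × 1000 = 2580 + (+420) = 3000 ft.
ISA temperature at 3000 ft = 15 − 2 × (3000/1000) = 9°C.
ISA deviation = 16 − 9 = +7°C.
Density altitude = 3000 + 120 × (7) = 3840 ft.

3840 ft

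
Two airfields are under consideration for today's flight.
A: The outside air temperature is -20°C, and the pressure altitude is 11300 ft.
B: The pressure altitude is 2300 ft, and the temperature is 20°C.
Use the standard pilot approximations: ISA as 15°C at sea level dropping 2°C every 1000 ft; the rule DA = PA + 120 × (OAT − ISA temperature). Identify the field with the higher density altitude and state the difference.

A by 6360 ft

A: ISA temp = -7.6°C, deviation -12.4°C, DA = 11300 + 120 × (-12.4) = 9812 ft.
B: ISA temp = 10.4°C, deviation +9.6°C, DA = 2300 + 120 × 9.6 = 3452 ft.
A is higher by 9812 − 3452 = 6360 ft.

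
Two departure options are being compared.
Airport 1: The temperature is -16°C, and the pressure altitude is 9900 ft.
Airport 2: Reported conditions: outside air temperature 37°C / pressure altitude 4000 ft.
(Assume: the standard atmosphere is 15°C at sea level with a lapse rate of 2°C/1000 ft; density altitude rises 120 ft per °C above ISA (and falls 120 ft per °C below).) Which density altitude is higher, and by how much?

Airport 1: ISA temp = -4.8°C, deviation -11.2°C, DA = 9900 + 120 × (-11.2) = 8556 ft.
Airport 2: ISA temp = 7°C, deviation +30°C, DA = 4000 + 120 × 30 = 7600 ft.
Airport 1 is higher by 8556 − 7600 = 956 ft.

Airport 1 by 956 ft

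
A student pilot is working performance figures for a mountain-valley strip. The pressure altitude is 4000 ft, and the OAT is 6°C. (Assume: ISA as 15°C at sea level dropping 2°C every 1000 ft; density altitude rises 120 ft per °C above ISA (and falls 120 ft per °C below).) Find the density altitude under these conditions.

3880 ft

ISA temperature at 4000 ft = 15 − 2 × (4000/1000) = 7°C.
ISA deviation = 6 − 7 = -1°C.
Density altitude = 4000 + 120 × (-1) = 4000 + (-120) = 3880 ft.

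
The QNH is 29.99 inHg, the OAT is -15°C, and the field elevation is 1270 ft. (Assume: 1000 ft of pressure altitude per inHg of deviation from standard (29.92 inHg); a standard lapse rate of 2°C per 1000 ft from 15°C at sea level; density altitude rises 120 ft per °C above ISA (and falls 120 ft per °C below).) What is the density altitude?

Pressure altitude = 1270 + (29.92 − 29.99) × 1000 = 1270 + (-70) = 1200 ft.
ISA temperature at 1200 ft = 15 − 2 × (1200/1000) = 12.6°C.
ISA deviation = -15 − 12.6 = -27.6°C.
Density altitude = 1200 + 120 × (-27.6) = -2112 ft.

-2112 ft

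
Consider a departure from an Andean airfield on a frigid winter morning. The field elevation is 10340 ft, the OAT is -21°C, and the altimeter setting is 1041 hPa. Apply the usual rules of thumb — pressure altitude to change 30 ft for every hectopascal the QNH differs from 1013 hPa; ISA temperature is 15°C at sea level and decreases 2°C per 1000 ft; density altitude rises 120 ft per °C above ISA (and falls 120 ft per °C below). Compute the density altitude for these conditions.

Pressure altitude = 10340 + (1013 − 1041) × 30 = 10340 + (-840) = 9500 ft.
ISA temperature at 9500 ft = 15 − 2 × (9500/1000) = -4°C.
ISA deviation = -21 − (-4) = -17°C.
Density altitude = 9500 + 120 × (-17) = 7460 ft.

7460 ft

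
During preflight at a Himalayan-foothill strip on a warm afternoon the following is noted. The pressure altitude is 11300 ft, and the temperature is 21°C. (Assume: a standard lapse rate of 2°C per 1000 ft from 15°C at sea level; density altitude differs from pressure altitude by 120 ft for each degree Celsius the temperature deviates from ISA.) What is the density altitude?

14732 ft

ISA temperature at 11300 ft = 15 − 2 × (11300/1000) = -7.6°C.
ISA deviation = 21 − (-7.6) = +28.6°C.
Density altitude = 11300 + 120 × (28.6) = 11300 + (+3432) = 14732 ft.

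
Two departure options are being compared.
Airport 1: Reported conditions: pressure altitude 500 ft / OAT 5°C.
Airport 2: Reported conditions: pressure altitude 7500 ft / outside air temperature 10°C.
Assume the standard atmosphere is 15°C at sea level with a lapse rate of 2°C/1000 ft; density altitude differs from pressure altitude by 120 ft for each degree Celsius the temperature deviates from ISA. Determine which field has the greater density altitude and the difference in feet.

Airport 1: ISA temp = 14°C, deviation -9°C, DA = 500 + 120 × (-9) = -580 ft.
Airport 2: ISA temp = 0°C, deviation +10°C, DA = 7500 + 120 × 10 = 8700 ft.
Airport 2 is higher by 8700 − (-580) = 9280 ft.

Airport 2 by 9280 ft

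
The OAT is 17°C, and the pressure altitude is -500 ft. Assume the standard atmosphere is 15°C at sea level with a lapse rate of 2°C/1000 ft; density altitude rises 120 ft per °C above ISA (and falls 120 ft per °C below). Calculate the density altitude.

-380 ft

ISA temperature at -500 ft = 15 − 2 × (-500/1000) = 16°C.
ISA deviation = 17 − 16 = +1°C.
Density altitude = -500 + 120 × (1) = -500 + (+120) = -380 ft.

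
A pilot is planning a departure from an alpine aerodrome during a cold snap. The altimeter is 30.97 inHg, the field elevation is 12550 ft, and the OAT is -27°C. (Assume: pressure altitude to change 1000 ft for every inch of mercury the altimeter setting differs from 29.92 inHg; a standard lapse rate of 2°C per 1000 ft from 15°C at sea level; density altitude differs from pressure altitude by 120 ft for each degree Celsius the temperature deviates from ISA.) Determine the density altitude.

Pressure altitude = 12550 + (29.92 − 30.97) × 1000 = 12550 + (-1050) = 11500 ft.
ISA temperature at 11500 ft = 15 − 2 × (11500/1000) = -8°C.
ISA deviation = -27 − (-8) = -19°C.
Density altitude = 11500 + 120 × (-19) = 9220 ft.

9220 ft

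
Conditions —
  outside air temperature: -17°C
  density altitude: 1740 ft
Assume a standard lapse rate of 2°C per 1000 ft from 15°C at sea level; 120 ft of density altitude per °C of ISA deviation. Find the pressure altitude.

DA = PA + 120 × (OAT − (15 − 2·PA/1000)) = PA + 120·OAT − 1800 + 0.24·PA = 1.24·PA + 120·OAT − 1800.
So 1.24·PA = 1740 − 120 × (-17) + 1800 = 5580.
PA = 5580 / 1.24 = 4500 ft.

4500 ft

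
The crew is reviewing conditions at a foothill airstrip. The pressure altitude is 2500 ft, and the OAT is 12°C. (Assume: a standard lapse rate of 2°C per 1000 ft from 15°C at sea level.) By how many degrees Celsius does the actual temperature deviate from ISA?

ISA temperature at 2500 ft = 15 − 2 × (2500/1000) = 10°C.
Deviation = OAT − ISA = 12 − 10 = +2°C.

ISA+2°C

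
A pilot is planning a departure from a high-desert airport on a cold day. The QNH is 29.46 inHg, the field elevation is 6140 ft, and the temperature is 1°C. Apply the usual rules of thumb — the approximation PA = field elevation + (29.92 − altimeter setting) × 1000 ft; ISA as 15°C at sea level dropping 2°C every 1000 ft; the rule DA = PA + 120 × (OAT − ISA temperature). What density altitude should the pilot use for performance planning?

Pressure altitude = 6140 + (29.92 − 29.46) × 1000 = 6140 + (+460) = 6600 ft.
ISA temperature at 6600 ft = 15 − 2 × (6600/1000) = 1.8°C.
ISA deviation = 1 − 1.8 = -0.8°C.
Density altitude = 6600 + 120 × (-0.8) = 6504 ft.

6504 ft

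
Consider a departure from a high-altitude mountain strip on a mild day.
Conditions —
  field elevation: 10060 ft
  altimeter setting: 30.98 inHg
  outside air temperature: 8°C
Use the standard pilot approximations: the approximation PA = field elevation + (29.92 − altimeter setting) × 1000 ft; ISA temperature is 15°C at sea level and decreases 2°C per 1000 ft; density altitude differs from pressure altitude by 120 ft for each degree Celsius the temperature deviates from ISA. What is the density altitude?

Pressure altitude = 10060 + (29.92 − 30.98) × 1000 = 10060 + (-1060) = 9000 ft.
ISA temperature at 9000 ft = 15 − 2 × (9000/1000) = -3°C.
ISA deviation = 8 − (-3) = +11°C.
Density altitude = 9000 + 120 × (11) = 10320 ft.

10320 ft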